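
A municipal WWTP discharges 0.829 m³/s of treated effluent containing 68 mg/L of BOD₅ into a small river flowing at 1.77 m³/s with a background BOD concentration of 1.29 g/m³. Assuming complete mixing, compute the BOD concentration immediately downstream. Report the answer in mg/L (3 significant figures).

22.6 mg/L

Flow-weighted mixing gives C = (0.829·68 + 1.77·1.29) / (0.829 + 1.77) = 58.66/2.599 = 22.57 mg/L.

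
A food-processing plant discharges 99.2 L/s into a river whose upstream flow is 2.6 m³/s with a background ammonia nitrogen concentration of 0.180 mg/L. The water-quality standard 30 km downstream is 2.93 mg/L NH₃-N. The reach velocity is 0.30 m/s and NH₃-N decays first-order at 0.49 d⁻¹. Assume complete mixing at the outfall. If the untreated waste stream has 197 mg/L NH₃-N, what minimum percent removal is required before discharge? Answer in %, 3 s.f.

31.0 %

99.2 L/s = 0.0992 m³/s.
Travel time to the compliance point: t = 3e+04/0.30 = 1e+05 s = 1.157 d; decay factor exp(−0.49·1.157) = 0.5672.
So the concentration just after mixing may be at most 2.93/0.5672 = 5.166 mg/L.
Mass balance: 5.166·2.699 = 0.0992·Cₑ + 2.6·0.18.
Cₑ = (13.94 − 0.468) / 0.0992 = 135.9 mg/L.
Required removal = 1 − 135.9/197 = 31.04 %.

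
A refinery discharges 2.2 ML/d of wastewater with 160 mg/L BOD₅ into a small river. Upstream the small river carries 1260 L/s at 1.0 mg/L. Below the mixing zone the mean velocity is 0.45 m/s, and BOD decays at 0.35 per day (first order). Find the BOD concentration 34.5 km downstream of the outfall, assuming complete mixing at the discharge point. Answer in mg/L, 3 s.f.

2.2 ML/d = 0.02546 m³/s.
1260 L/s = 1.26 m³/s.
After complete mixing, C₀ = (0.02546·160 + 1.26·1) / 1.285 = 4.15 mg/L.
Travel time t = 3.45e+04 m / 0.45 m/s = 7.667e+04 s = 0.8873 d.
C = 4.15·exp(−0.35·0.8873) = 4.15·0.733 = 3.042 mg/L.

3.04 mg/L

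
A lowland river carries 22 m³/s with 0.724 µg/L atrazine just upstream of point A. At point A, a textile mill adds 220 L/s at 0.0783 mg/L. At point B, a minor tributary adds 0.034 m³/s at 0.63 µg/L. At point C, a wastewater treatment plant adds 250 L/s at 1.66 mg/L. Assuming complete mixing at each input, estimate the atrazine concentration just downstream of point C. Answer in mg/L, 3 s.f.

0.724 µg/L = 0.000724 mg/L.
220 L/s = 0.22 m³/s.
After input A: C = (22·0.000724 + 0.22·0.0783) / 22.22 = 0.001492 mg/L.
0.63 µg/L = 0.00063 mg/L.
After input B: C = (22.22·0.001492 + 0.034·0.00063) / 22.25 = 0.001491 mg/L.
250 L/s = 0.25 m³/s.
After input C: C = (22.25·0.001491 + 0.25·1.66) / 22.5 = 0.01992 mg/L.

0.0199 mg/L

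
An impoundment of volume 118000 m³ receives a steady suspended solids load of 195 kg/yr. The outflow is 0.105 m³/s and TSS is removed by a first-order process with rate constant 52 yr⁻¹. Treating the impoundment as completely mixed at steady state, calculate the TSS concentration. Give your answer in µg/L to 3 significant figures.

Outflow Q = 0.105 m³/s × 3.156e+07 s/yr = 3.314e+06 m³/yr.
Steady-state CSTR mass balance: W = Q·C + k·V·C, so C = W/(Q + kV).
Q + kV = 3.314e+06 + 52·118000 = 9.45e+06 m³/yr.
C = 195/9.45e+06 = 2.064e-05 kg/m³ = 0.02064 mg/L = 20.64 µg/L.

20.6 µg/L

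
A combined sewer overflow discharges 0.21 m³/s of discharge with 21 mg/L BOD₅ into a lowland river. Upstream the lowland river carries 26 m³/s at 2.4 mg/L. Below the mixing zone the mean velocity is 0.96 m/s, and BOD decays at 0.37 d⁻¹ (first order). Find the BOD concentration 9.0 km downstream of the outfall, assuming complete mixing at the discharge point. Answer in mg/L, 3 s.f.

2.45 mg/L

After complete mixing, C₀ = (0.21·21 + 26·2.4) / 26.21 = 2.549 mg/L.
Travel time t = 9000 m / 0.96 m/s = 9375 s = 0.1085 d.
C = 2.549·exp(−0.37·0.1085) = 2.549·0.9606 = 2.449 mg/L.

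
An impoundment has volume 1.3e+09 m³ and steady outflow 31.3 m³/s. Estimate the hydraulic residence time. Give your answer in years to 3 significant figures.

Q = 31.3 m³/s × 3.156e+07 s/yr = 9.878e+08 m³/yr.
Hydraulic residence time τ = V/Q = 1.3e+09/9.878e+08 = 1.316 yr.

1.32 yr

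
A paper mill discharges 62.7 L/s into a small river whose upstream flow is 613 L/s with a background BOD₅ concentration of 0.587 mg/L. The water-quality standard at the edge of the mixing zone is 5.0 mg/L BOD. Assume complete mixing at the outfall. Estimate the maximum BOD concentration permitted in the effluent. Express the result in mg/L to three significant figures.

48.1 mg/L

62.7 L/s = 0.0627 m³/s.
613 L/s = 0.613 m³/s.
Mass balance: 5·0.6757 = 0.0627·Cₑ + 0.613·0.587.
Cₑ = (3.378 − 0.3598) / 0.0627 = 48.14 mg/L.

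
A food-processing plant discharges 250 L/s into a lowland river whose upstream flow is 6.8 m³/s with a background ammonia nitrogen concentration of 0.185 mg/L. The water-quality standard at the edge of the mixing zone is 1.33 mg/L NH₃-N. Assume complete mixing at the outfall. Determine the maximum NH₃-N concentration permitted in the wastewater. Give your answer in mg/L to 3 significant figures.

32.5 mg/L

250 L/s = 0.25 m³/s.
Mass balance: 1.33·7.05 = 0.25·Cₑ + 6.8·0.185.
Cₑ = (9.377 − 1.258) / 0.25 = 32.47 mg/L.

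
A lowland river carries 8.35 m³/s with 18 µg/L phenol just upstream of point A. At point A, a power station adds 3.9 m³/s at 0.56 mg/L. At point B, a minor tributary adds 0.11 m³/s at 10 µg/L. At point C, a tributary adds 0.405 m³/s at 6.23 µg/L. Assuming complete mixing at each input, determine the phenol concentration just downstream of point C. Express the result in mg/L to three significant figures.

18 µg/L = 0.018 mg/L.
After input A: C = (8.35·0.018 + 3.9·0.56) / 12.25 = 0.1906 mg/L.
10 µg/L = 0.01 mg/L.
After input B: C = (12.25·0.1906 + 0.11·0.01) / 12.36 = 0.1889 mg/L.
6.23 µg/L = 0.00623 mg/L.
After input C: C = (12.36·0.1889 + 0.405·0.00623) / 12.76 = 0.1832 mg/L.

0.183 mg/L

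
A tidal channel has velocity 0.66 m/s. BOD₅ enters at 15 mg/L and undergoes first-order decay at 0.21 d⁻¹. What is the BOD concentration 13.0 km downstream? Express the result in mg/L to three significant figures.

14.3 mg/L

Travel time t = 13.0 km / 0.66 m/s = 1.3e+04/0.66 = 1.97e+04 s = 0.228 d.
First-order decay: C = 15·exp(−0.21·0.228) = 15·0.9533 = 14.3 mg/L.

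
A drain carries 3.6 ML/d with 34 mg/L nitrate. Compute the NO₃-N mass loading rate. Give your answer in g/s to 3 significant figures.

3.6 ML/d = 0.04167 m³/s.
Mass flux = Q·C = 0.04167 m³/s × 34 g/m³ = 1.417 g/s.

1.42 g/s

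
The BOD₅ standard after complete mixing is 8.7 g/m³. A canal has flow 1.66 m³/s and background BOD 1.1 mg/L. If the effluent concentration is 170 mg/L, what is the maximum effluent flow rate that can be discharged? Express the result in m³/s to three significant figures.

0.0782 m³/s

Mass balance at complete mixing: C_std·(Q_w + Q_r) = Q_w·C_e + Q_r·C_b.
Rearranging, Q_w = Q_r·(C_std − C_b)/(C_e − C_std) = 1.66·(8.7 − 1.1) / (170 − 8.7) = 0.07821 m³/s.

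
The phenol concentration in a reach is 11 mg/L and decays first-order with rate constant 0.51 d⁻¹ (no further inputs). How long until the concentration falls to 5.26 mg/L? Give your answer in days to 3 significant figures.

t = ln(C₀/C)/k = ln(11/5.26)/0.51 = 0.7378/0.51 = 1.447 d.

1.45 d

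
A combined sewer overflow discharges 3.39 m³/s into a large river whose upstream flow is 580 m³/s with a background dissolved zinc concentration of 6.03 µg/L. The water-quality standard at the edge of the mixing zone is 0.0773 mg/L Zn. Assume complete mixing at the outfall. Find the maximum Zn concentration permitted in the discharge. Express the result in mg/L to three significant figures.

6.03 µg/L = 0.00603 mg/L.
Mass balance: 0.0773·583.4 = 3.39·Cₑ + 580·0.00603.
Cₑ = (45.1 − 3.497) / 3.39 = 12.27 mg/L.

12.3 mg/L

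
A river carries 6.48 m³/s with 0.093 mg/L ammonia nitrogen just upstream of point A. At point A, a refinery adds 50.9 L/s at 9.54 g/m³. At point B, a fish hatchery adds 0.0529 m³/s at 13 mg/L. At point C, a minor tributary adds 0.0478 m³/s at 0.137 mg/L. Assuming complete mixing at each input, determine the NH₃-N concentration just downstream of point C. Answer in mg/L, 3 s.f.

50.9 L/s = 0.0509 m³/s.
After input A: C = (6.48·0.093 + 0.0509·9.54) / 6.531 = 0.1666 mg/L.
After input B: C = (6.531·0.1666 + 0.0529·13) / 6.584 = 0.2697 mg/L.
After input C: C = (6.584·0.2697 + 0.0478·0.137) / 6.632 = 0.2688 mg/L.

0.269 mg/L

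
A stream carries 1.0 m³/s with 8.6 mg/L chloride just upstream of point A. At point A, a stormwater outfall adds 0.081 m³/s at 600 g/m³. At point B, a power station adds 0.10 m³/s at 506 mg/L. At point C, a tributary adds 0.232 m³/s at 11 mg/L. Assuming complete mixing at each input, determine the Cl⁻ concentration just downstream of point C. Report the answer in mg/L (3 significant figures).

After input A: C = (1·8.6 + 0.081·600) / 1.081 = 52.91 mg/L.
After input B: C = (1.081·52.91 + 0.1·506) / 1.181 = 91.28 mg/L.
After input C: C = (1.181·91.28 + 0.232·11) / 1.413 = 78.1 mg/L.

78.1 mg/L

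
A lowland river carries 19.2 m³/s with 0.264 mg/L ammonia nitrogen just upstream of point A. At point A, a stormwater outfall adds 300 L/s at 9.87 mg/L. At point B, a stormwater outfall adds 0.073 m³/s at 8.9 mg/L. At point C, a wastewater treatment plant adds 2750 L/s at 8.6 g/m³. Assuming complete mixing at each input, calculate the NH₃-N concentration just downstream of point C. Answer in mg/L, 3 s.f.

300 L/s = 0.3 m³/s.
After input A: C = (19.2·0.264 + 0.3·9.87) / 19.5 = 0.4118 mg/L.
After input B: C = (19.5·0.4118 + 0.073·8.9) / 19.57 = 0.4434 mg/L.
2750 L/s = 2.75 m³/s.
After input C: C = (19.57·0.4434 + 2.75·8.6) / 22.32 = 1.448 mg/L.

1.45 mg/L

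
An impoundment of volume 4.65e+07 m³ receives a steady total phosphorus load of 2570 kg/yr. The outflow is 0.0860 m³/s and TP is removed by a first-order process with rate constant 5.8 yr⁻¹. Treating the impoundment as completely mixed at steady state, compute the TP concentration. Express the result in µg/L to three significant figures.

9.43 µg/L

Outflow Q = 0.0860 m³/s × 3.156e+07 s/yr = 2.714e+06 m³/yr.
Steady-state CSTR mass balance: W = Q·C + k·V·C, so C = W/(Q + kV).
Q + kV = 2.714e+06 + 5.8·4.65e+07 = 2.724e+08 m³/yr.
C = 2570/2.724e+08 = 9.434e-06 kg/m³ = 0.009434 mg/L = 9.434 µg/L.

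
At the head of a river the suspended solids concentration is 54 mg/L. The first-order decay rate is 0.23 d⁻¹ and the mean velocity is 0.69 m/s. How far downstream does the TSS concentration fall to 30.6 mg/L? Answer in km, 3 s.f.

From C = C₀·e^(−kt), t = ln(C₀/C)/k = ln(54/30.6)/0.23 = 0.568/0.23 = 2.469 d.
Distance = v·t = 0.69 m/s × 2.134e+05 s = 1.472e+05 m = 147.2 km.

147 km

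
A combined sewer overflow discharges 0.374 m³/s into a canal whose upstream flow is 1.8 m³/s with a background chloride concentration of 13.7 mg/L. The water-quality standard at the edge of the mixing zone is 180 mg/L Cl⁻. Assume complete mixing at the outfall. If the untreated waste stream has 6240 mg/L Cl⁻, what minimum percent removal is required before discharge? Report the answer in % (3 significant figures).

84.3 %

Mass balance: 180·2.174 = 0.374·Cₑ + 1.8·13.7.
Cₑ = (391.3 − 24.66) / 0.374 = 980.4 mg/L.
Required removal = 1 − 980.4/6240 = 84.29 %.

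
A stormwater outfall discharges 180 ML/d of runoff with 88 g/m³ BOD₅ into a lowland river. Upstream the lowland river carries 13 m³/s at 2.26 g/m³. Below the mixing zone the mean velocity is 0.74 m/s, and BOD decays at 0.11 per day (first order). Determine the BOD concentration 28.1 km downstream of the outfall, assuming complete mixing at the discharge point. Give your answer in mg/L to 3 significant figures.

180 ML/d = 2.083 m³/s.
After complete mixing, C₀ = (2.083·88 + 13·2.26) / 15.08 = 14.1 mg/L.
Travel time t = 2.81e+04 m / 0.74 m/s = 3.797e+04 s = 0.4395 d.
C = 14.1·exp(−0.11·0.4395) = 14.1·0.9528 = 13.44 mg/L.

13.4 mg/L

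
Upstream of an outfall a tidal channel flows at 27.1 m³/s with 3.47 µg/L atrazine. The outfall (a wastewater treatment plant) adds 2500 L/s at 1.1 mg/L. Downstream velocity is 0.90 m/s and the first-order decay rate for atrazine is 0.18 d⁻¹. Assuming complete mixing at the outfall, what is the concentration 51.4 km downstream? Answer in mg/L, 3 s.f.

2500 L/s = 2.5 m³/s.
3.47 µg/L = 0.00347 mg/L.
After complete mixing, C₀ = (2.5·1.1 + 27.1·0.00347) / 29.6 = 0.09608 mg/L.
Travel time t = 5.14e+04 m / 0.90 m/s = 5.711e+04 s = 0.661 d.
C = 0.09608·exp(−0.18·0.661) = 0.09608·0.8878 = 0.0853 mg/L.

0.0853 mg/L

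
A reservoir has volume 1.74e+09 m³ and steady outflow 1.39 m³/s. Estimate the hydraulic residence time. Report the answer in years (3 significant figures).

39.7 yr

Q = 1.39 m³/s × 3.156e+07 s/yr = 4.387e+07 m³/yr.
Hydraulic residence time τ = V/Q = 1.74e+09/4.387e+07 = 39.67 yr.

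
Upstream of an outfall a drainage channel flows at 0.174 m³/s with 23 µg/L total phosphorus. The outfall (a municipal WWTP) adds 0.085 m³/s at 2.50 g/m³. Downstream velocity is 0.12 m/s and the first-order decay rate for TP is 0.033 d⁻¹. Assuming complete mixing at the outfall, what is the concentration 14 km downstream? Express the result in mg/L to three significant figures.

23 µg/L = 0.023 mg/L.
After complete mixing, C₀ = (0.085·2.5 + 0.174·0.023) / 0.259 = 0.8359 mg/L.
Travel time t = 1.4e+04 m / 0.12 m/s = 1.167e+05 s = 1.35 d.
C = 0.8359·exp(−0.033·1.35) = 0.8359·0.9564 = 0.7995 mg/L.

0.799 mg/L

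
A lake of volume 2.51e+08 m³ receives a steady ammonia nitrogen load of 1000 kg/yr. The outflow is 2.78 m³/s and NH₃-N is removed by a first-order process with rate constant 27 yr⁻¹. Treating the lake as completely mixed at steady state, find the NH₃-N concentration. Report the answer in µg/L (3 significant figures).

Outflow Q = 2.78 m³/s × 3.156e+07 s/yr = 8.773e+07 m³/yr.
Steady-state CSTR mass balance: W = Q·C + k·V·C, so C = W/(Q + kV).
Q + kV = 8.773e+07 + 27·2.51e+08 = 6.865e+09 m³/yr.
C = 1000/6.865e+09 = 1.457e-07 kg/m³ = 0.0001457 mg/L = 0.1457 µg/L.

0.146 µg/L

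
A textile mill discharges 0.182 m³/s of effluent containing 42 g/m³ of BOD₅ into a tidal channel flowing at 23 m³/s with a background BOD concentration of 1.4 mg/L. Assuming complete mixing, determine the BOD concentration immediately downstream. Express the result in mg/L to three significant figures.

1.72 mg/L

Conservation of mass across the mixing zone: C = (0.182·42 + 23·1.4) / (0.182 + 23) = 39.84/23.18 = 1.719 mg/L.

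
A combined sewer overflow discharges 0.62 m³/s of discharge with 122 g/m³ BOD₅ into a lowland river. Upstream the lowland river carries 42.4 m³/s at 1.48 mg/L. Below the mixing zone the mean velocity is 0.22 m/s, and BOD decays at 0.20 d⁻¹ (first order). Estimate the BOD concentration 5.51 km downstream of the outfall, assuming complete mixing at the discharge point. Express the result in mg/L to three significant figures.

After complete mixing, C₀ = (0.62·122 + 42.4·1.48) / 43.02 = 3.217 mg/L.
Travel time t = 5510 m / 0.22 m/s = 2.505e+04 s = 0.2899 d.
C = 3.217·exp(−0.20·0.2899) = 3.217·0.9437 = 3.036 mg/L.

3.04 mg/L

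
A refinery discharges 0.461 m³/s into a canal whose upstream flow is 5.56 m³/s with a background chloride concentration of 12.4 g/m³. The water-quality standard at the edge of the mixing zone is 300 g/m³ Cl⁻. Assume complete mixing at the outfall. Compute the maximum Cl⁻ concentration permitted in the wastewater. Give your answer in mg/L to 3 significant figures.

Mass balance: 300·6.021 = 0.461·Cₑ + 5.56·12.4.
Cₑ = (1806 − 68.94) / 0.461 = 3769 mg/L.

3770 mg/L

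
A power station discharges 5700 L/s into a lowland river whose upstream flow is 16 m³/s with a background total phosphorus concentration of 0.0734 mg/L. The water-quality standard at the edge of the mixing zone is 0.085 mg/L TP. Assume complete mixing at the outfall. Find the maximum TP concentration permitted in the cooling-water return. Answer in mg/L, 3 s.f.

0.118 mg/L

5700 L/s = 5.7 m³/s.
Mass balance: 0.085·21.7 = 5.7·Cₑ + 16·0.0734.
Cₑ = (1.845 − 1.174) / 5.7 = 0.1176 mg/L.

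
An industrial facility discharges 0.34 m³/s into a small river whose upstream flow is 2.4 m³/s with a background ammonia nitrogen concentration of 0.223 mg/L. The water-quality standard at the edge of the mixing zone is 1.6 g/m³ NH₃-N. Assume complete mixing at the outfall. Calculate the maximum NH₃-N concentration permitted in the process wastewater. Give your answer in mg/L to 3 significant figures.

11.3 mg/L

Mass balance: 1.6·2.74 = 0.34·Cₑ + 2.4·0.223.
Cₑ = (4.384 − 0.5352) / 0.34 = 11.32 mg/L.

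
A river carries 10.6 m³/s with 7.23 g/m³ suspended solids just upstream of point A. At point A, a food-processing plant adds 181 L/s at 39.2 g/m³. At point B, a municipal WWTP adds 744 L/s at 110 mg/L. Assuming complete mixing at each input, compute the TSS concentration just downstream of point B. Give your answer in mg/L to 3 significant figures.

181 L/s = 0.181 m³/s.
After input A: C = (10.6·7.23 + 0.181·39.2) / 10.78 = 7.767 mg/L.
744 L/s = 0.744 m³/s.
After input B: C = (10.78·7.767 + 0.744·110) / 11.52 = 14.37 mg/L.

14.4 mg/L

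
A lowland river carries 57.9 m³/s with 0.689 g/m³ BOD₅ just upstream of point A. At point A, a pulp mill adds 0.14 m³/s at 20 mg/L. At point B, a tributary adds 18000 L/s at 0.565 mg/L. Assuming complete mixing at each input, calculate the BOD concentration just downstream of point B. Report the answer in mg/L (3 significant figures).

After input A: C = (57.9·0.689 + 0.14·20) / 58.04 = 0.7356 mg/L.
18000 L/s = 18 m³/s.
After input B: C = (58.04·0.7356 + 18·0.565) / 76.04 = 0.6952 mg/L.

0.695 mg/L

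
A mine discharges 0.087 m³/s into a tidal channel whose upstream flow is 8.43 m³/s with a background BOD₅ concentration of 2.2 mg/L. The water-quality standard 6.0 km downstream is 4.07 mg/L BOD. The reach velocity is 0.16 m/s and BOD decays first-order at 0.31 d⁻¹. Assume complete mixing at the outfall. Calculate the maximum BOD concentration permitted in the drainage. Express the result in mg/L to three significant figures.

243 mg/L

Travel time to the compliance point: t = 6000/0.16 = 3.75e+04 s = 0.434 d; decay factor exp(−0.31·0.434) = 0.8741.
So the concentration just after mixing may be at most 4.07/0.8741 = 4.656 mg/L.
Mass balance: 4.656·8.517 = 0.087·Cₑ + 8.43·2.2.
Cₑ = (39.66 − 18.55) / 0.087 = 242.6 mg/L.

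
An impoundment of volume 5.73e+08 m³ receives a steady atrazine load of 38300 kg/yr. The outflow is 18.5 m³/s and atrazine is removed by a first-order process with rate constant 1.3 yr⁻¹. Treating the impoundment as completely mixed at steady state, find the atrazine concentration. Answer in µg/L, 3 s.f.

28.8 µg/L

Outflow Q = 18.5 m³/s × 3.156e+07 s/yr = 5.838e+08 m³/yr.
Steady-state CSTR mass balance: W = Q·C + k·V·C, so C = W/(Q + kV).
Q + kV = 5.838e+08 + 1.3·5.73e+08 = 1.329e+09 m³/yr.
C = 38300/1.329e+09 = 2.882e-05 kg/m³ = 0.02882 mg/L = 28.82 µg/L.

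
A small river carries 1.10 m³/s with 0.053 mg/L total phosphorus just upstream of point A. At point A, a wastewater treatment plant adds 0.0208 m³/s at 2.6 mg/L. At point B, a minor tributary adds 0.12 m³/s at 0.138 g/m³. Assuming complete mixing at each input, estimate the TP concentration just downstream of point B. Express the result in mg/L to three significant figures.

After input A: C = (1.1·0.053 + 0.0208·2.6) / 1.121 = 0.1003 mg/L.
After input B: C = (1.121·0.1003 + 0.12·0.138) / 1.241 = 0.1039 mg/L.

0.104 mg/L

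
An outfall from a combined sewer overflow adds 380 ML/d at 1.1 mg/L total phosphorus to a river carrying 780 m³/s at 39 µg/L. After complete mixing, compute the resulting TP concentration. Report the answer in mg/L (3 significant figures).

380 ML/d = 4.398 m³/s.
39 µg/L = 0.039 mg/L.
By mass balance at complete mixing, C = (4.398·1.1 + 780·0.039) / (4.398 + 780) = 35.26/784.4 = 0.04495 mg/L.

0.0449 mg/L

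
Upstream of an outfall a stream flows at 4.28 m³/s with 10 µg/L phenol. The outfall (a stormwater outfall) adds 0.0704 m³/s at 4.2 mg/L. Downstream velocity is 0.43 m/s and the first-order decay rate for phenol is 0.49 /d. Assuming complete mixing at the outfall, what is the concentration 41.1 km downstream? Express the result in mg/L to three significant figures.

10 µg/L = 0.01 mg/L.
After complete mixing, C₀ = (0.0704·4.2 + 4.28·0.01) / 4.35 = 0.0778 mg/L.
Travel time t = 4.11e+04 m / 0.43 m/s = 9.558e+04 s = 1.106 d.
C = 0.0778·exp(−0.49·1.106) = 0.0778·0.5815 = 0.04525 mg/L.

0.0452 mg/L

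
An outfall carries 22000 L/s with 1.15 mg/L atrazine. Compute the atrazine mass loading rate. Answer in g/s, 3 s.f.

22000 L/s = 22 m³/s.
Mass flux = Q·C = 22 m³/s × 1.15 g/m³ = 25.3 g/s.

25.3 g/s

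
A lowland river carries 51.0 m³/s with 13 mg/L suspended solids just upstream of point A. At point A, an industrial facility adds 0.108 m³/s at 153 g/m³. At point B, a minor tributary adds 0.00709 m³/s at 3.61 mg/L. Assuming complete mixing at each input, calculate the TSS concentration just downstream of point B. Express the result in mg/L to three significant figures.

After input A: C = (51·13 + 0.108·153) / 51.11 = 13.3 mg/L.
After input B: C = (51.11·13.3 + 0.00709·3.61) / 51.12 = 13.29 mg/L.

13.3 mg/L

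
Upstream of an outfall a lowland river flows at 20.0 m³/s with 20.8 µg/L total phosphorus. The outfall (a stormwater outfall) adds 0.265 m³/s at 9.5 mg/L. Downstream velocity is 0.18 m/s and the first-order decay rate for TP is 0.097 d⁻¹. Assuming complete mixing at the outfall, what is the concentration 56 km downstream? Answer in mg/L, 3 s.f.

20.8 µg/L = 0.0208 mg/L.
After complete mixing, C₀ = (0.265·9.5 + 20·0.0208) / 20.27 = 0.1448 mg/L.
Travel time t = 5.6e+04 m / 0.18 m/s = 3.111e+05 s = 3.601 d.
C = 0.1448·exp(−0.097·3.601) = 0.1448·0.7052 = 0.1021 mg/L.

0.102 mg/L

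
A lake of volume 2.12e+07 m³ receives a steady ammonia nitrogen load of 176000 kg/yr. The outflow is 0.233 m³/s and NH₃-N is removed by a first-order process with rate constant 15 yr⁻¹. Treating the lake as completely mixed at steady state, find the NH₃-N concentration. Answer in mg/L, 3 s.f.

0.541 mg/L

Outflow Q = 0.233 m³/s × 3.156e+07 s/yr = 7.353e+06 m³/yr.
Steady-state CSTR mass balance: W = Q·C + k·V·C, so C = W/(Q + kV).
Q + kV = 7.353e+06 + 15·2.12e+07 = 3.254e+08 m³/yr.
C = 176000/3.254e+08 = 0.000541 kg/m³ = 0.541 mg/L.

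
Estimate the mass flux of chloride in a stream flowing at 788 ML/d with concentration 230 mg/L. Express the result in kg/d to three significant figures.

181000 kg/d

788 ML/d = 9.12 m³/s.
Mass flux = Q·C = 9.12 m³/s × 230 g/m³ = 2098 g/s.
= 2098 g/s × 86.4 = 1.812e+05 kg/d.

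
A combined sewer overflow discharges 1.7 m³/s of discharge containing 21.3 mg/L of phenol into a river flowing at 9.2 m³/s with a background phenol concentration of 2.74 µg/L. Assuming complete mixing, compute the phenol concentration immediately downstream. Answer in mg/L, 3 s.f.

2.74 µg/L = 0.00274 mg/L.
Conservation of mass across the mixing zone: C = (1.7·21.3 + 9.2·0.00274) / (1.7 + 9.2) = 36.24/10.9 = 3.324 mg/L.

3.32 mg/L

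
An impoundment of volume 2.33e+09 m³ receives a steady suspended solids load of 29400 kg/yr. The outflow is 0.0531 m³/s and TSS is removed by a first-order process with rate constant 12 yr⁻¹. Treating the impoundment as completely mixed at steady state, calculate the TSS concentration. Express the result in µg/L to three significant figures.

1.05 µg/L

Outflow Q = 0.0531 m³/s × 3.156e+07 s/yr = 1.676e+06 m³/yr.
Steady-state CSTR mass balance: W = Q·C + k·V·C, so C = W/(Q + kV).
Q + kV = 1.676e+06 + 12·2.33e+09 = 2.796e+10 m³/yr.
C = 29400/2.796e+10 = 1.051e-06 kg/m³ = 0.001051 mg/L = 1.051 µg/L.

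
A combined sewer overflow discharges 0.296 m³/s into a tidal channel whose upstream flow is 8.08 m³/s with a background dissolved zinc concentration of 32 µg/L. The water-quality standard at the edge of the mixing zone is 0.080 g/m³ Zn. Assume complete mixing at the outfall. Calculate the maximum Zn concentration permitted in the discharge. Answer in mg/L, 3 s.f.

32 µg/L = 0.032 mg/L.
Mass balance: 0.08·8.376 = 0.296·Cₑ + 8.08·0.032.
Cₑ = (0.6701 − 0.2586) / 0.296 = 1.39 mg/L.

1.39 mg/L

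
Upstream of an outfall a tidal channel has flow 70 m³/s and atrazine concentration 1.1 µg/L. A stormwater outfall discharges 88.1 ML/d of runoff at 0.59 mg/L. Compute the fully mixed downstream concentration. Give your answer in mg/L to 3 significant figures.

88.1 ML/d = 1.02 m³/s.
1.1 µg/L = 0.0011 mg/L.
Flow-weighted mixing gives C = (1.02·0.59 + 70·0.0011) / (1.02 + 70) = 0.6786/71.02 = 0.009555 mg/L.

0.00956 mg/L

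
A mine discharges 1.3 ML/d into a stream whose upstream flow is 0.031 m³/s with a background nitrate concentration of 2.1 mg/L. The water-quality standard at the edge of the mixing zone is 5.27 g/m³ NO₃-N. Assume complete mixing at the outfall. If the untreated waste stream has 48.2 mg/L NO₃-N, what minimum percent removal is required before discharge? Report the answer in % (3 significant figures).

1.3 ML/d = 0.01505 m³/s.
Mass balance: 5.27·0.04605 = 0.01505·Cₑ + 0.031·2.1.
Cₑ = (0.2427 − 0.0651) / 0.01505 = 11.8 mg/L.
Required removal = 1 − 11.8/48.2 = 75.52 %.

75.5 %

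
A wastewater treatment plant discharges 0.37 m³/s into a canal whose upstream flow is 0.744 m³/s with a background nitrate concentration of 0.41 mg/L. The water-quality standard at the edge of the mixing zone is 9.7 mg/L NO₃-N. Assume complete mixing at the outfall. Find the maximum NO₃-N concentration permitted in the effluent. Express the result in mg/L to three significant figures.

Mass balance: 9.7·1.114 = 0.37·Cₑ + 0.744·0.41.
Cₑ = (10.81 − 0.305) / 0.37 = 28.38 mg/L.

28.4 mg/L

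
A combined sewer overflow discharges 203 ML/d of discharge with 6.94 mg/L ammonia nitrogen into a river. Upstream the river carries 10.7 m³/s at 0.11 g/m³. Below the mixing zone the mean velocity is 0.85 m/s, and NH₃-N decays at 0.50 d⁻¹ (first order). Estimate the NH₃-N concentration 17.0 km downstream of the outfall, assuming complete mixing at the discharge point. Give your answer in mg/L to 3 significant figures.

203 ML/d = 2.35 m³/s.
After complete mixing, C₀ = (2.35·6.94 + 10.7·0.11) / 13.05 = 1.34 mg/L.
Travel time t = 1.7e+04 m / 0.85 m/s = 2e+04 s = 0.2315 d.
C = 1.34·exp(−0.50·0.2315) = 1.34·0.8907 = 1.193 mg/L.

1.19 mg/L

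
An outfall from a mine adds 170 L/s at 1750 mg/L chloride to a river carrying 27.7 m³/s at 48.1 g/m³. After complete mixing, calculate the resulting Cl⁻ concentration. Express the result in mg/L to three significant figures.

58.5 mg/L

170 L/s = 0.17 m³/s.
By mass balance at complete mixing, C = (0.17·1750 + 27.7·48.1) / (0.17 + 27.7) = 1630/27.87 = 58.48 mg/L.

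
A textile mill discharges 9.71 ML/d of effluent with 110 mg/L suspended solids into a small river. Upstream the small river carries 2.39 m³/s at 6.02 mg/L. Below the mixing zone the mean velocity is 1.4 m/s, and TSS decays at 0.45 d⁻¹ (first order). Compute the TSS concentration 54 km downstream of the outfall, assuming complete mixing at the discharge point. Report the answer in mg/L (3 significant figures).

9.71 ML/d = 0.1124 m³/s.
After complete mixing, C₀ = (0.1124·110 + 2.39·6.02) / 2.502 = 10.69 mg/L.
Travel time t = 5.4e+04 m / 1.4 m/s = 3.857e+04 s = 0.4464 d.
C = 10.69·exp(−0.45·0.4464) = 10.69·0.818 = 8.744 mg/L.

8.74 mg/L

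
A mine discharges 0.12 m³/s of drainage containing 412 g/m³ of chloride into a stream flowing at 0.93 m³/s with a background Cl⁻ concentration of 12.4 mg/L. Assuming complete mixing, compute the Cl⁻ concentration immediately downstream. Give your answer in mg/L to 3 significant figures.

58.1 mg/L

By mass balance at complete mixing, C = (0.12·412 + 0.93·12.4) / (0.12 + 0.93) = 60.97/1.05 = 58.07 mg/L.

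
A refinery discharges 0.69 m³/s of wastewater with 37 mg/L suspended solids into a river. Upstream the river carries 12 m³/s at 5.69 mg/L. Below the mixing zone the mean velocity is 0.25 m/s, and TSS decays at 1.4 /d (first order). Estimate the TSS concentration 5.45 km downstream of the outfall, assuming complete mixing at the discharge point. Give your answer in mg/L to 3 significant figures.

After complete mixing, C₀ = (0.69·37 + 12·5.69) / 12.69 = 7.392 mg/L.
Travel time t = 5450 m / 0.25 m/s = 2.18e+04 s = 0.2523 d.
C = 7.392·exp(−1.4·0.2523) = 7.392·0.7024 = 5.193 mg/L.

5.19 mg/L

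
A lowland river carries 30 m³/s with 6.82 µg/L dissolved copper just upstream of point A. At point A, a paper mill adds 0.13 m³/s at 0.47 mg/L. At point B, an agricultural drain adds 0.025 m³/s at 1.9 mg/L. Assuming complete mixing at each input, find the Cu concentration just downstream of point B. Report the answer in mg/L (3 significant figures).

0.0104 mg/L

6.82 µg/L = 0.00682 mg/L.
After input A: C = (30·0.00682 + 0.13·0.47) / 30.13 = 0.008818 mg/L.
After input B: C = (30.13·0.008818 + 0.025·1.9) / 30.15 = 0.01039 mg/L.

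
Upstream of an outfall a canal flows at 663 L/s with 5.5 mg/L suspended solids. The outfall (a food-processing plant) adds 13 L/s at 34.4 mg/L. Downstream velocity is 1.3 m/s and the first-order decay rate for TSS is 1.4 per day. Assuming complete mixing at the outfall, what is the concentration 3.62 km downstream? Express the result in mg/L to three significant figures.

13 L/s = 0.013 m³/s.
663 L/s = 0.663 m³/s.
After complete mixing, C₀ = (0.013·34.4 + 0.663·5.5) / 0.676 = 6.056 mg/L.
Travel time t = 3620 m / 1.3 m/s = 2785 s = 0.03223 d.
C = 6.056·exp(−1.4·0.03223) = 6.056·0.9559 = 5.789 mg/L.

5.79 mg/L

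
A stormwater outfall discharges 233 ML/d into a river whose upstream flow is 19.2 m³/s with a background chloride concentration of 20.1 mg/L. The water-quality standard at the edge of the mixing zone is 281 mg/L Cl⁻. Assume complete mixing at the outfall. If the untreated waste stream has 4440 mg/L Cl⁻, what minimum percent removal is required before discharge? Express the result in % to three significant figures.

233 ML/d = 2.697 m³/s.
Mass balance: 281·21.9 = 2.697·Cₑ + 19.2·20.1.
Cₑ = (6153 − 385.9) / 2.697 = 2139 mg/L.
Required removal = 1 − 2139/4440 = 51.84 %.

51.8 %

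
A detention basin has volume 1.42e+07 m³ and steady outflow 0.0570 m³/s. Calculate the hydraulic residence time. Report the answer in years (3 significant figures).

7.89 yr

Q = 0.0570 m³/s × 3.156e+07 s/yr = 1.799e+06 m³/yr.
Hydraulic residence time τ = V/Q = 1.42e+07/1.799e+06 = 7.894 yr.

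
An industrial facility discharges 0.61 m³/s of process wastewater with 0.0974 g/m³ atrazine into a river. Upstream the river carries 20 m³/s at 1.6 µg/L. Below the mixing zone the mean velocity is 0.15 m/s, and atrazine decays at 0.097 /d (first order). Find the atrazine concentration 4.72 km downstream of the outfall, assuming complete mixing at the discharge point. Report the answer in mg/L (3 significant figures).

0.00428 mg/L

1.6 µg/L = 0.0016 mg/L.
After complete mixing, C₀ = (0.61·0.0974 + 20·0.0016) / 20.61 = 0.004435 mg/L.
Travel time t = 4720 m / 0.15 m/s = 3.147e+04 s = 0.3642 d.
C = 0.004435·exp(−0.097·0.3642) = 0.004435·0.9653 = 0.004281 mg/L.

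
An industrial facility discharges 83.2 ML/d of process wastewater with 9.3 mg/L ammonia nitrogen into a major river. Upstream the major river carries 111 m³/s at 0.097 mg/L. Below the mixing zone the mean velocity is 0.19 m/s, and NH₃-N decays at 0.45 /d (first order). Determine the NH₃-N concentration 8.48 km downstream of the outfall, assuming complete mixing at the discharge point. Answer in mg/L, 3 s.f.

83.2 ML/d = 0.963 m³/s.
After complete mixing, C₀ = (0.963·9.3 + 111·0.097) / 112 = 0.1762 mg/L.
Travel time t = 8480 m / 0.19 m/s = 4.463e+04 s = 0.5166 d.
C = 0.1762·exp(−0.45·0.5166) = 0.1762·0.7926 = 0.1396 mg/L.

0.140 mg/L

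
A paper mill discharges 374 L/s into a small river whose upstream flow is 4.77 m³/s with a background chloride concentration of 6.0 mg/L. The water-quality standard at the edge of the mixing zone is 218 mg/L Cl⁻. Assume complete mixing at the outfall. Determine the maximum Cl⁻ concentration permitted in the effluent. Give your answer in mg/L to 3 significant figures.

2920 mg/L

374 L/s = 0.374 m³/s.
Mass balance: 218·5.144 = 0.374·Cₑ + 4.77·6.
Cₑ = (1121 − 28.62) / 0.374 = 2922 mg/L.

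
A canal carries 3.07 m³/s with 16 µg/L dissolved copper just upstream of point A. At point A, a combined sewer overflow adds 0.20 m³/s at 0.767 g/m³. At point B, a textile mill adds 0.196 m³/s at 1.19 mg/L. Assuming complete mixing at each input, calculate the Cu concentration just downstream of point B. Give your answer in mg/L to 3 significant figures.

16 µg/L = 0.016 mg/L.
After input A: C = (3.07·0.016 + 0.2·0.767) / 3.27 = 0.06193 mg/L.
After input B: C = (3.27·0.06193 + 0.196·1.19) / 3.466 = 0.1257 mg/L.

0.126 mg/L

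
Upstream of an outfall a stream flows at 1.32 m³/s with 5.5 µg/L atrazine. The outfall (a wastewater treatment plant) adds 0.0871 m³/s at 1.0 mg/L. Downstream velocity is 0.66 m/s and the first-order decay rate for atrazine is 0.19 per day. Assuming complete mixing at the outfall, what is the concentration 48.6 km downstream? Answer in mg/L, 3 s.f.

0.0570 mg/L

5.5 µg/L = 0.0055 mg/L.
After complete mixing, C₀ = (0.0871·1 + 1.32·0.0055) / 1.407 = 0.06706 mg/L.
Travel time t = 4.86e+04 m / 0.66 m/s = 7.364e+04 s = 0.8523 d.
C = 0.06706·exp(−0.19·0.8523) = 0.06706·0.8505 = 0.05703 mg/L.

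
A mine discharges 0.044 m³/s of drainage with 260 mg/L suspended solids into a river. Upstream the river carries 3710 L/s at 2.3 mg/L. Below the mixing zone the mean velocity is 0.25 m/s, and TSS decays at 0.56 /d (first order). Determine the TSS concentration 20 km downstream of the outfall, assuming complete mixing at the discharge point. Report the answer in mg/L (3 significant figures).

3710 L/s = 3.71 m³/s.
After complete mixing, C₀ = (0.044·260 + 3.71·2.3) / 3.754 = 5.32 mg/L.
Travel time t = 2e+04 m / 0.25 m/s = 8e+04 s = 0.9259 d.
C = 5.32·exp(−0.56·0.9259) = 5.32·0.5954 = 3.168 mg/L.

3.17 mg/L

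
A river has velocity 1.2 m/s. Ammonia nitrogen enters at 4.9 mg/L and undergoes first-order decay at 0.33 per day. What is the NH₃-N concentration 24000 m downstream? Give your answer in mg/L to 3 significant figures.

4.54 mg/L

Travel time t = 24000 m / 1.2 m/s = 2.4e+04/1.2 = 2e+04 s = 0.2315 d.
First-order decay: C = 4.9·exp(−0.33·0.2315) = 4.9·0.9265 = 4.54 mg/L.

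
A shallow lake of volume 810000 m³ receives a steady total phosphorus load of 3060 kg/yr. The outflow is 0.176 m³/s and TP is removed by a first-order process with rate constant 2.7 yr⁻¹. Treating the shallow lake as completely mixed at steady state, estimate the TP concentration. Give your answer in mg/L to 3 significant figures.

Outflow Q = 0.176 m³/s × 3.156e+07 s/yr = 5.554e+06 m³/yr.
Steady-state CSTR mass balance: W = Q·C + k·V·C, so C = W/(Q + kV).
Q + kV = 5.554e+06 + 2.7·810000 = 7.741e+06 m³/yr.
C = 3060/7.741e+06 = 0.0003953 kg/m³ = 0.3953 mg/L.

0.395 mg/L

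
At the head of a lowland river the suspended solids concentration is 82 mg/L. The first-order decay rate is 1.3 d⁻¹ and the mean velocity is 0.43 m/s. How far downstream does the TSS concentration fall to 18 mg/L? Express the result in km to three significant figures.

43.3 km

From C = C₀·e^(−kt), t = ln(C₀/C)/k = ln(82/18)/1.3 = 1.516/1.3 = 1.166 d.
Distance = v·t = 0.43 m/s × 1.008e+05 s = 4.333e+04 m = 43.33 km.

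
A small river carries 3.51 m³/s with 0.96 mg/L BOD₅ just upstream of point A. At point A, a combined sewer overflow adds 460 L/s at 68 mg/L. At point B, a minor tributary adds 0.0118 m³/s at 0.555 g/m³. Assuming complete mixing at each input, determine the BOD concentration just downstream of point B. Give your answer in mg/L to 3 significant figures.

460 L/s = 0.46 m³/s.
After input A: C = (3.51·0.96 + 0.46·68) / 3.97 = 8.728 mg/L.
After input B: C = (3.97·8.728 + 0.0118·0.555) / 3.982 = 8.704 mg/L.

8.70 mg/L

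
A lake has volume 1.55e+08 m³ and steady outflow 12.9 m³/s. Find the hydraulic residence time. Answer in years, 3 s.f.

0.381 yr

Q = 12.9 m³/s × 3.156e+07 s/yr = 4.071e+08 m³/yr.
Hydraulic residence time τ = V/Q = 1.55e+08/4.071e+08 = 0.3807 yr.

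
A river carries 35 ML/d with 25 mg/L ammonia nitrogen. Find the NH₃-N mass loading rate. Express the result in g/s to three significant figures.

35 ML/d = 0.4051 m³/s.
Mass flux = Q·C = 0.4051 m³/s × 25 g/m³ = 10.13 g/s.

10.1 g/s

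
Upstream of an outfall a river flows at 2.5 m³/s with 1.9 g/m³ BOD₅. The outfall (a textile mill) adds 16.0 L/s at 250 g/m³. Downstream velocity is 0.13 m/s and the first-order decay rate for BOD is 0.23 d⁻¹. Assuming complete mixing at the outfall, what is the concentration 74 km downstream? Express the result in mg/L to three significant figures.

0.764 mg/L

16.0 L/s = 0.016 m³/s.
After complete mixing, C₀ = (0.016·250 + 2.5·1.9) / 2.516 = 3.478 mg/L.
Travel time t = 7.4e+04 m / 0.13 m/s = 5.692e+05 s = 6.588 d.
C = 3.478·exp(−0.23·6.588) = 3.478·0.2197 = 0.7642 mg/L.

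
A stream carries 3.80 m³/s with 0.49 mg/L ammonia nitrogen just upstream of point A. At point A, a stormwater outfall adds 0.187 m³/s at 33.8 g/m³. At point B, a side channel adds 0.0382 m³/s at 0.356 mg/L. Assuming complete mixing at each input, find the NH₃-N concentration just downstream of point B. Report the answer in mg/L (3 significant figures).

2.04 mg/L

After input A: C = (3.8·0.49 + 0.187·33.8) / 3.987 = 2.052 mg/L.
After input B: C = (3.987·2.052 + 0.0382·0.356) / 4.025 = 2.036 mg/L.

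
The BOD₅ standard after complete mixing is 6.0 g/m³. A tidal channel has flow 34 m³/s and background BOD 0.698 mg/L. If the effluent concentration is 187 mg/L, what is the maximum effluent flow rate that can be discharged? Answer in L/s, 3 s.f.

Mass balance at complete mixing: C_std·(Q_w + Q_r) = Q_w·C_e + Q_r·C_b.
Rearranging, Q_w = Q_r·(C_std − C_b)/(C_e − C_std) = 34·(6 − 0.698) / (187 − 6) = 0.996 m³/s.
= 996 L/s.

996 L/s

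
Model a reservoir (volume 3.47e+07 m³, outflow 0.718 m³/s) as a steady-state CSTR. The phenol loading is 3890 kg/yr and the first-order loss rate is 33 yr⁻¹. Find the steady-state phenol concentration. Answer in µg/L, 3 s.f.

Outflow Q = 0.718 m³/s × 3.156e+07 s/yr = 2.266e+07 m³/yr.
Steady-state CSTR mass balance: W = Q·C + k·V·C, so C = W/(Q + kV).
Q + kV = 2.266e+07 + 33·3.47e+07 = 1.168e+09 m³/yr.
C = 3890/1.168e+09 = 3.331e-06 kg/m³ = 0.003331 mg/L = 3.331 µg/L.

3.33 µg/L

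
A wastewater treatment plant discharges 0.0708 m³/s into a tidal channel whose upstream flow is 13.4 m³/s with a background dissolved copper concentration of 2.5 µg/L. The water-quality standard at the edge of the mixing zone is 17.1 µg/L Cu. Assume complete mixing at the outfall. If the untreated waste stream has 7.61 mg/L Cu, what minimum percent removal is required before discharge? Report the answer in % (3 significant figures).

2.5 µg/L = 0.0025 mg/L.
17.1 µg/L = 0.0171 mg/L.
Mass balance: 0.0171·13.47 = 0.0708·Cₑ + 13.4·0.0025.
Cₑ = (0.2304 − 0.0335) / 0.0708 = 2.78 mg/L.
Required removal = 1 − 2.78/7.61 = 63.46 %.

63.5 %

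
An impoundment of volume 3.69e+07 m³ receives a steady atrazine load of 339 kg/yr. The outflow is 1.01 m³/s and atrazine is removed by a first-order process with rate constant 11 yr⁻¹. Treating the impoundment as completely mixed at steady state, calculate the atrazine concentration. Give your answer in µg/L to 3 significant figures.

Outflow Q = 1.01 m³/s × 3.156e+07 s/yr = 3.187e+07 m³/yr.
Steady-state CSTR mass balance: W = Q·C + k·V·C, so C = W/(Q + kV).
Q + kV = 3.187e+07 + 11·3.69e+07 = 4.378e+08 m³/yr.
C = 339/4.378e+08 = 7.744e-07 kg/m³ = 0.0007744 mg/L = 0.7744 µg/L.

0.774 µg/L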